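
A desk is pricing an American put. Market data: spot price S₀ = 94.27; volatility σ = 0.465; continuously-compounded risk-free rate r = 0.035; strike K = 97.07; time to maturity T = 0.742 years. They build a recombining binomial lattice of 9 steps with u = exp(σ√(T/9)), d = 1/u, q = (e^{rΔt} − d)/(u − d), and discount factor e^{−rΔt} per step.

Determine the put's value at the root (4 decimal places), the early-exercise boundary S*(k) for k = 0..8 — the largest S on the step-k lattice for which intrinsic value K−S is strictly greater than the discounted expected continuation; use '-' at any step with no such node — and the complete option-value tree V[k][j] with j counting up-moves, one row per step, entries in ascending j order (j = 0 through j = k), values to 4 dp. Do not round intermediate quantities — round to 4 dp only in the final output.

price = 15.7627
boundary = - - - - 55.2627 48.3556 55.2627 63.1564 72.1777
tree:
15.7627
21.0514 10.0700
27.3198 14.3185 5.4815
34.3611 19.7791 8.4290 2.2888
41.8073 26.4198 12.6310 3.8812 0.5600
48.7144 33.9551 18.3331 6.4670 1.0747 0.0000
54.7582 41.8073 25.5670 10.5271 2.0627 0.0000 0.0000
60.0466 48.7144 33.9136 16.5870 3.9588 0.0000 0.0000 0.0000
64.6740 54.7582 41.8073 24.8923 7.5980 0.0000 0.0000 0.0000 0.0000
68.7231 60.0466 48.7144 33.9136 14.5825 0.0000 0.0000 0.0000 0.0000 0.0000

Δt=0.08244  u=1.14284  d=0.87501  q=0.47746  discount=0.99712
step 9 (expiry): payoffs max(K−S,0) = 68.7231 60.0466 48.7144 33.9136 14.5825 0.0000 0.0000 0.0000 0.0000 0.0000
step 8: (k=8,j=0): S=32.3960, (K−S)⁺=64.6740, hold=64.3943 ⇒ V=64.6740 exercise | (k=8,j=1): S=42.3118, (K−S)⁺=54.7582, hold=54.4785 ⇒ V=54.7582 exercise | (k=8,j=2): S=55.2627, (K−S)⁺=41.8073, hold=41.5276 ⇒ V=41.8073 exercise | (k=8,j=3): S=72.1777, (K−S)⁺=24.8923, hold=24.6126 ⇒ V=24.8923 exercise | (k=8,j=4): S=94.2700, (K−S)⁺=2.8000, hold=7.5980 ⇒ V=7.5980 continue | (k=8,j=5): S=123.1244, (K−S)⁺=0.0000, hold=0.0000 ⇒ V=0.0000 continue | (k=8,j=6): S=160.8106, (K−S)⁺=0.0000, hold=0.0000 ⇒ V=0.0000 continue | (k=8,j=7): S=210.0319, (K−S)⁺=0.0000, hold=0.0000 ⇒ V=0.0000 continue | (k=8,j=8): S=274.3190, (K−S)⁺=0.0000, hold=0.0000 ⇒ V=0.0000 continue  boundary S*=72.1777
step 7: (k=7,j=0): S=37.0234, (K−S)⁺=60.0466, hold=59.7669 ⇒ V=60.0466 exercise | (k=7,j=1): S=48.3556, (K−S)⁺=48.7144, hold=48.4347 ⇒ V=48.7144 exercise | (k=7,j=2): S=63.1564, (K−S)⁺=33.9136, hold=33.6339 ⇒ V=33.9136 exercise | (k=7,j=3): S=82.4875, (K−S)⁺=14.5825, hold=16.5870 ⇒ V=16.5870 continue | (k=7,j=4): S=107.7355, (K−S)⁺=0.0000, hold=3.9588 ⇒ V=3.9588 continue | (k=7,j=5): S=140.7114, (K−S)⁺=0.0000, hold=0.0000 ⇒ V=0.0000 continue | (k=7,j=6): S=183.7808, (K−S)⁺=0.0000, hold=0.0000 ⇒ V=0.0000 continue | (k=7,j=7): S=240.0328, (K−S)⁺=0.0000, hold=0.0000 ⇒ V=0.0000 continue  boundary S*=63.1564
step 6: (k=6,j=0): S=42.3118, (K−S)⁺=54.7582, hold=54.4785 ⇒ V=54.7582 exercise | (k=6,j=1): S=55.2627, (K−S)⁺=41.8073, hold=41.5276 ⇒ V=41.8073 exercise | (k=6,j=2): S=72.1777, (K−S)⁺=24.8923, hold=25.5670 ⇒ V=25.5670 continue | (k=6,j=3): S=94.2700, (K−S)⁺=2.8000, hold=10.5271 ⇒ V=10.5271 continue | (k=6,j=4): S=123.1244, (K−S)⁺=0.0000, hold=2.0627 ⇒ V=2.0627 continue | (k=6,j=5): S=160.8106, (K−S)⁺=0.0000, hold=0.0000 ⇒ V=0.0000 continue | (k=6,j=6): S=210.0319, (K−S)⁺=0.0000, hold=0.0000 ⇒ V=0.0000 continue  boundary S*=55.2627
step 5: (k=5,j=0): S=48.3556, (K−S)⁺=48.7144, hold=48.4347 ⇒ V=48.7144 exercise | (k=5,j=1): S=63.1564, (K−S)⁺=33.9136, hold=33.9551 ⇒ V=33.9551 continue | (k=5,j=2): S=82.4875, (K−S)⁺=14.5825, hold=18.3331 ⇒ V=18.3331 continue | (k=5,j=3): S=107.7355, (K−S)⁺=0.0000, hold=6.4670 ⇒ V=6.4670 continue | (k=5,j=4): S=140.7114, (K−S)⁺=0.0000, hold=1.0747 ⇒ V=1.0747 continue | (k=5,j=5): S=183.7808, (K−S)⁺=0.0000, hold=0.0000 ⇒ V=0.0000 continue  boundary S*=48.3556
step 4: (k=4,j=0): S=55.2627, (K−S)⁺=41.8073, hold=41.5473 ⇒ V=41.8073 exercise | (k=4,j=1): S=72.1777, (K−S)⁺=24.8923, hold=26.4198 ⇒ V=26.4198 continue | (k=4,j=2): S=94.2700, (K−S)⁺=2.8000, hold=12.6310 ⇒ V=12.6310 continue | (k=4,j=3): S=123.1244, (K−S)⁺=0.0000, hold=3.8812 ⇒ V=3.8812 continue | (k=4,j=4): S=160.8106, (K−S)⁺=0.0000, hold=0.5600 ⇒ V=0.5600 continue  boundary S*=55.2627
step 3: (k=3,j=0): S=63.1564, (K−S)⁺=33.9136, hold=34.3611 ⇒ V=34.3611 continue | (k=3,j=1): S=82.4875, (K−S)⁺=14.5825, hold=19.7791 ⇒ V=19.7791 continue | (k=3,j=2): S=107.7355, (K−S)⁺=0.0000, hold=8.4290 ⇒ V=8.4290 continue | (k=3,j=3): S=140.7114, (K−S)⁺=0.0000, hold=2.2888 ⇒ V=2.2888 continue  boundary S*=-
step 2: (k=2,j=0): S=72.1777, (K−S)⁺=24.8923, hold=27.3198 ⇒ V=27.3198 continue | (k=2,j=1): S=94.2700, (K−S)⁺=2.8000, hold=14.3185 ⇒ V=14.3185 continue | (k=2,j=2): S=123.1244, (K−S)⁺=0.0000, hold=5.4815 ⇒ V=5.4815 continue  boundary S*=-
step 1: (k=1,j=0): S=82.4875, (K−S)⁺=14.5825, hold=21.0514 ⇒ V=21.0514 continue | (k=1,j=1): S=107.7355, (K−S)⁺=0.0000, hold=10.0700 ⇒ V=10.0700 continue  boundary S*=-
step 0: (k=0,j=0): S=94.2700, (K−S)⁺=2.8000, hold=15.7627 ⇒ V=15.7627 continue  boundary S*=-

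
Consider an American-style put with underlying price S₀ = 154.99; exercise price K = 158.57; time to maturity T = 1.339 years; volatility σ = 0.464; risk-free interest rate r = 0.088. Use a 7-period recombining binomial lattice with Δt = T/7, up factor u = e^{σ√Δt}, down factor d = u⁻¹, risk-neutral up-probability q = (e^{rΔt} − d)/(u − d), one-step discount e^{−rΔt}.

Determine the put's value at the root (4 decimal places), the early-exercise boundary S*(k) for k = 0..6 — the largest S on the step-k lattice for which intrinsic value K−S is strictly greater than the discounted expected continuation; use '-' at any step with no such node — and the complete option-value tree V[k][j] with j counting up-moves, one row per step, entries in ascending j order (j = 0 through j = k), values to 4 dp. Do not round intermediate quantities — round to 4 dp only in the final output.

price = 27.8256
boundary = - - - 84.3144 103.2846 84.3144 103.2846
tree:
27.8256
39.9891 16.1773
55.5613 25.2272 7.3540
74.2556 38.1010 12.7526 2.0114
89.7416 55.2854 21.6025 4.0185 0.0000
102.3833 74.2556 35.4157 8.0286 0.0000 0.0000
112.7031 89.7416 55.2854 16.0403 0.0000 0.0000 0.0000
121.1274 102.3833 74.2556 32.0469 0.0000 0.0000 0.0000 0.0000

Δt=0.19129, u=1.22499, d=0.81633, q=0.49098, disc=e^(-rΔt)=0.98331
k=7 terminal: V=max(K-S,0) → 121.1274 102.3833 74.2556 32.0469 0.0000 0.0000 0.0000 0.0000
k=6: j=0 S=45.8669 intr=112.7031 cont=110.0562 V=112.7031[EX]; j=1 S=68.8284 intr=89.7416 cont=87.0947 V=89.7416[EX]; j=2 S=103.2846 intr=55.2854 cont=52.6385 V=55.2854[EX]; j=3 S=154.9900 intr=3.5800 cont=16.0403 V=16.0403[hold]; j=4 S=232.5796 intr=0.0000 cont=0.0000 V=0.0000[hold]; j=5 S=349.0115 intr=0.0000 cont=0.0000 V=0.0000[hold]; j=6 S=523.7304 intr=0.0000 cont=0.0000 V=0.0000[hold]  S*(6)=103.2846
k=5: j=0 S=56.1867 intr=102.3833 cont=99.7364 V=102.3833[EX]; j=1 S=84.3144 intr=74.2556 cont=71.6087 V=74.2556[EX]; j=2 S=126.5231 intr=32.0469 cont=35.4157 V=35.4157[hold]; j=3 S=189.8618 intr=0.0000 cont=8.0286 V=8.0286[hold]; j=4 S=284.9087 intr=0.0000 cont=0.0000 V=0.0000[hold]; j=5 S=427.5371 intr=0.0000 cont=0.0000 V=0.0000[hold]  S*(5)=84.3144
k=4: j=0 S=68.8284 intr=89.7416 cont=87.0947 V=89.7416[EX]; j=1 S=103.2846 intr=55.2854 cont=54.2649 V=55.2854[EX]; j=2 S=154.9900 intr=3.5800 cont=21.6025 V=21.6025[hold]; j=3 S=232.5796 intr=0.0000 cont=4.0185 V=4.0185[hold]; j=4 S=349.0115 intr=0.0000 cont=0.0000 V=0.0000[hold]  S*(4)=103.2846
k=3: j=0 S=84.3144 intr=74.2556 cont=71.6087 V=74.2556[EX]; j=1 S=126.5231 intr=32.0469 cont=38.1010 V=38.1010[hold]; j=2 S=189.8618 intr=0.0000 cont=12.7526 V=12.7526[hold]; j=3 S=284.9087 intr=0.0000 cont=2.0114 V=2.0114[hold]  S*(3)=84.3144
k=2: j=0 S=103.2846 intr=55.2854 cont=55.5613 V=55.5613[hold]; j=1 S=154.9900 intr=3.5800 cont=25.2272 V=25.2272[hold]; j=2 S=232.5796 intr=0.0000 cont=7.3540 V=7.3540[hold]  S*(2)=-
k=1: j=0 S=126.5231 intr=32.0469 cont=39.9891 V=39.9891[hold]; j=1 S=189.8618 intr=0.0000 cont=16.1773 V=16.1773[hold]  S*(1)=-
k=0: j=0 S=154.9900 intr=3.5800 cont=27.8256 V=27.8256[hold]  S*(0)=-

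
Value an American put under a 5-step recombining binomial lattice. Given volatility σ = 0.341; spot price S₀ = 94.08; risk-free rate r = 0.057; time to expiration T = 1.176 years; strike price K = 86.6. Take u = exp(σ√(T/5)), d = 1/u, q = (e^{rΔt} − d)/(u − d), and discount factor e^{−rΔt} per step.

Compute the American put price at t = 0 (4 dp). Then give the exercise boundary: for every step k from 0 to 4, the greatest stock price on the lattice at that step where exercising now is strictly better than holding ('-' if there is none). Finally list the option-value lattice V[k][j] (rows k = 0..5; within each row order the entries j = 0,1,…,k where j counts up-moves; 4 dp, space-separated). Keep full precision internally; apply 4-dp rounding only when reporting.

price = 8.1254
boundary = - - - 57.2837 67.5855
tree:
8.1254
12.9442 3.5139
19.9317 6.2890 0.8268
29.3163 11.0621 1.6739 0.0000
38.0477 19.0145 3.3887 0.0000 0.0000
45.4483 29.3163 6.8602 0.0000 0.0000 0.0000

Δt=0.23520, u=1.17984, d=0.84757, q=0.49937, disc=e^(-rΔt)=0.98668
k=5 terminal: V=max(K-S,0) → 45.4483 29.3163 6.8602 0.0000 0.0000 0.0000
k=4: j=0 S=48.5523 intr=38.0477 cont=36.8945 V=38.0477[EX]; j=1 S=67.5855 intr=19.0145 cont=17.8613 V=19.0145[EX]; j=2 S=94.0800 intr=0.0000 cont=3.3887 V=3.3887[hold]; j=3 S=130.9608 intr=0.0000 cont=0.0000 V=0.0000[hold]; j=4 S=182.2994 intr=0.0000 cont=0.0000 V=0.0000[hold]  S*(4)=67.5855
k=3: j=0 S=57.2837 intr=29.3163 cont=28.1630 V=29.3163[EX]; j=1 S=79.7398 intr=6.8602 cont=11.0621 V=11.0621[hold]; j=2 S=110.9991 intr=0.0000 cont=1.6739 V=1.6739[hold]; j=3 S=154.5124 intr=0.0000 cont=0.0000 V=0.0000[hold]  S*(3)=57.2837
k=2: j=0 S=67.5855 intr=19.0145 cont=19.9317 V=19.9317[hold]; j=1 S=94.0800 intr=0.0000 cont=6.2890 V=6.2890[hold]; j=2 S=130.9608 intr=0.0000 cont=0.8268 V=0.8268[hold]  S*(2)=-
k=1: j=0 S=79.7398 intr=6.8602 cont=12.9442 V=12.9442[hold]; j=1 S=110.9991 intr=0.0000 cont=3.5139 V=3.5139[hold]  S*(1)=-
k=0: j=0 S=94.0800 intr=0.0000 cont=8.1254 V=8.1254[hold]  S*(0)=-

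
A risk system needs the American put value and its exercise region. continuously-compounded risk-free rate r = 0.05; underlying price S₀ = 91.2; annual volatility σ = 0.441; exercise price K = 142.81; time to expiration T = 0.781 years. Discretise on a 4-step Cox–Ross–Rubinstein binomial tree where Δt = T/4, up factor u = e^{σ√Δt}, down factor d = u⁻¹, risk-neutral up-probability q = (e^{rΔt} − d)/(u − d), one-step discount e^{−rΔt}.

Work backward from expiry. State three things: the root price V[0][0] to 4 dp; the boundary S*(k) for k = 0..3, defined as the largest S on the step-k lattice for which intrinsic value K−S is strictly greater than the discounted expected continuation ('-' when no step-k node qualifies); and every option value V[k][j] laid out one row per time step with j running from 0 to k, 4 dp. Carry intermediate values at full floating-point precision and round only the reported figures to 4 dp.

price = 51.8903
boundary = - 75.0526 91.2000 110.8214
tree:
51.8903
67.7574 35.5232
81.0458 51.6100 18.5775
91.9814 67.7574 31.9886 4.2232
100.9808 81.0458 51.6100 8.1457 0.0000

params: Δt=0.19525 u=1.21515 d=0.82295 q=0.47645 e^(-rΔt)=0.99028
t_4 payoffs: 100.9808 81.0458 51.6100 8.1457 0.0000
t_3: node(3,0) S=50.8286 payoff=91.9814 vs cont=90.5940 → 91.9814 [stop]  node(3,1) S=75.0526 payoff=67.7574 vs cont=66.3700 → 67.7574 [stop]  node(3,2) S=110.8214 payoff=31.9886 vs cont=30.6012 → 31.9886 [stop]  node(3,3) S=163.6370 payoff=0.0000 vs cont=4.2232 → 4.2232 [wait]  ⇒ S*(3)=110.8214
t_2: node(2,0) S=61.7642 payoff=81.0458 vs cont=79.6584 → 81.0458 [stop]  node(2,1) S=91.2000 payoff=51.6100 vs cont=50.2226 → 51.6100 [stop]  node(2,2) S=134.6643 payoff=8.1457 vs cont=18.5775 → 18.5775 [wait]  ⇒ S*(2)=91.2000
t_1: node(1,0) S=75.0526 payoff=67.7574 vs cont=66.3700 → 67.7574 [stop]  node(1,1) S=110.8214 payoff=31.9886 vs cont=35.5232 → 35.5232 [wait]  ⇒ S*(1)=75.0526
t_0: node(0,0) S=91.2000 payoff=51.6100 vs cont=51.8903 → 51.8903 [wait]  ⇒ S*(0)=-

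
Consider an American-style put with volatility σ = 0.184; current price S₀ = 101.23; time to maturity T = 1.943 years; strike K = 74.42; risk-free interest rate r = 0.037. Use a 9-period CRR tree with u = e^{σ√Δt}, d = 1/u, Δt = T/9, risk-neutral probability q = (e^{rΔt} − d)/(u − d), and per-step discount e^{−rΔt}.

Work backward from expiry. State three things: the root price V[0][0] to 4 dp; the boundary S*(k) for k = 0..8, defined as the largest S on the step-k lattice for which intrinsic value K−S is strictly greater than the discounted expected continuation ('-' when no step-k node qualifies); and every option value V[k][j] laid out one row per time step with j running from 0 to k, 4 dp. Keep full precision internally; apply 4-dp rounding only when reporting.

Δt=0.21589, u=1.08925, d=0.91806, q=0.52549, disc=e^(-rΔt)=0.99204
k=9 terminal: V=max(K-S,0) → 27.5230 18.7779 8.4020 0.0000 0.0000 0.0000 0.0000 0.0000 0.0000 0.0000
k=8: j=0 S=51.0828 intr=23.3372 cont=22.7451 V=23.3372[EX]; j=1 S=60.6084 intr=13.8116 cont=13.2195 V=13.8116[EX]; j=2 S=71.9104 intr=2.5096 cont=3.9551 V=3.9551[hold]; j=3 S=85.3199 intr=0.0000 cont=0.0000 V=0.0000[hold]; j=4 S=101.2300 intr=0.0000 cont=0.0000 V=0.0000[hold]; j=5 S=120.1069 intr=0.0000 cont=0.0000 V=0.0000[hold]; j=6 S=142.5039 intr=0.0000 cont=0.0000 V=0.0000[hold]; j=7 S=169.0773 intr=0.0000 cont=0.0000 V=0.0000[hold]; j=8 S=200.6060 intr=0.0000 cont=0.0000 V=0.0000[hold]  S*(8)=60.6084
k=7: j=0 S=55.6421 intr=18.7779 cont=18.1858 V=18.7779[EX]; j=1 S=66.0180 intr=8.4020 cont=8.5635 V=8.5635[hold]; j=2 S=78.3288 intr=0.0000 cont=1.8618 V=1.8618[hold]; j=3 S=92.9351 intr=0.0000 cont=0.0000 V=0.0000[hold]; j=4 S=110.2652 intr=0.0000 cont=0.0000 V=0.0000[hold]; j=5 S=130.8270 intr=0.0000 cont=0.0000 V=0.0000[hold]; j=6 S=155.2230 intr=0.0000 cont=0.0000 V=0.0000[hold]; j=7 S=184.1682 intr=0.0000 cont=0.0000 V=0.0000[hold]  S*(7)=55.6421
k=6: j=0 S=60.6084 intr=13.8116 cont=13.3036 V=13.8116[EX]; j=1 S=71.9104 intr=2.5096 cont=5.0017 V=5.0017[hold]; j=2 S=85.3199 intr=0.0000 cont=0.8764 V=0.8764[hold]; j=3 S=101.2300 intr=0.0000 cont=0.0000 V=0.0000[hold]; j=4 S=120.1069 intr=0.0000 cont=0.0000 V=0.0000[hold]; j=5 S=142.5039 intr=0.0000 cont=0.0000 V=0.0000[hold]; j=6 S=169.0773 intr=0.0000 cont=0.0000 V=0.0000[hold]  S*(6)=60.6084
k=5: j=0 S=66.0180 intr=8.4020 cont=9.1091 V=9.1091[hold]; j=1 S=78.3288 intr=0.0000 cont=2.8114 V=2.8114[hold]; j=2 S=92.9351 intr=0.0000 cont=0.4126 V=0.4126[hold]; j=3 S=110.2652 intr=0.0000 cont=0.0000 V=0.0000[hold]; j=4 S=130.8270 intr=0.0000 cont=0.0000 V=0.0000[hold]; j=5 S=155.2230 intr=0.0000 cont=0.0000 V=0.0000[hold]  S*(5)=-
k=4: j=0 S=71.9104 intr=2.5096 cont=5.7536 V=5.7536[hold]; j=1 S=85.3199 intr=0.0000 cont=1.5385 V=1.5385[hold]; j=2 S=101.2300 intr=0.0000 cont=0.1942 V=0.1942[hold]; j=3 S=120.1069 intr=0.0000 cont=0.0000 V=0.0000[hold]; j=4 S=142.5039 intr=0.0000 cont=0.0000 V=0.0000[hold]  S*(4)=-
k=3: j=0 S=78.3288 intr=0.0000 cont=3.5105 V=3.5105[hold]; j=1 S=92.9351 intr=0.0000 cont=0.8255 V=0.8255[hold]; j=2 S=110.2652 intr=0.0000 cont=0.0914 V=0.0914[hold]; j=3 S=130.8270 intr=0.0000 cont=0.0000 V=0.0000[hold]  S*(3)=-
k=2: j=0 S=85.3199 intr=0.0000 cont=2.0828 V=2.0828[hold]; j=1 S=101.2300 intr=0.0000 cont=0.4362 V=0.4362[hold]; j=2 S=120.1069 intr=0.0000 cont=0.0430 V=0.0430[hold]  S*(2)=-
k=1: j=0 S=92.9351 intr=0.0000 cont=1.2079 V=1.2079[hold]; j=1 S=110.2652 intr=0.0000 cont=0.2278 V=0.2278[hold]  S*(1)=-
k=0: j=0 S=101.2300 intr=0.0000 cont=0.6874 V=0.6874[hold]  S*(0)=-

price = 0.6874
boundary = - - - - - - 60.6084 55.6421 60.6084
tree:
0.6874
1.2079 0.2278
2.0828 0.4362 0.0430
3.5105 0.8255 0.0914 0.0000
5.7536 1.5385 0.1942 0.0000 0.0000
9.1091 2.8114 0.4126 0.0000 0.0000 0.0000
13.8116 5.0017 0.8764 0.0000 0.0000 0.0000 0.0000
18.7779 8.5635 1.8618 0.0000 0.0000 0.0000 0.0000 0.0000
23.3372 13.8116 3.9551 0.0000 0.0000 0.0000 0.0000 0.0000 0.0000
27.5230 18.7779 8.4020 0.0000 0.0000 0.0000 0.0000 0.0000 0.0000 0.0000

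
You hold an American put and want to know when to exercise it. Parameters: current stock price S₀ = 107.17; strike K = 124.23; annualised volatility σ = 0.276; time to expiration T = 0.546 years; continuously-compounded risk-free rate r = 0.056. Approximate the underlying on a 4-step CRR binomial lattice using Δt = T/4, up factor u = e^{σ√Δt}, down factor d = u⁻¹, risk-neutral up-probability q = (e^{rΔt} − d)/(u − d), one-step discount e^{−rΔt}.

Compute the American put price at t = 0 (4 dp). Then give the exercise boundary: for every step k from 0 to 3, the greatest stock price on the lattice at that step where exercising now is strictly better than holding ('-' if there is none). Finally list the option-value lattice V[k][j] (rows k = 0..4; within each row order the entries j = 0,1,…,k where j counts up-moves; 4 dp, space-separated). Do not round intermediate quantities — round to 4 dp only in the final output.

price = 18.6272
boundary = - 96.7805 87.3982 96.7805
tree:
18.6272
27.4495 10.5005
36.8318 17.4888 3.9996
45.3045 27.4495 8.2604 0.0000
52.9559 36.8318 17.0600 0.0000 0.0000

Δt=0.13650, u=1.10735, d=0.90306, q=0.51209, disc=e^(-rΔt)=0.99239
k=4 terminal: V=max(K-S,0) → 52.9559 36.8318 17.0600 0.0000 0.0000
k=3: j=0 S=78.9255 intr=45.3045 cont=44.3585 V=45.3045[EX]; j=1 S=96.7805 intr=27.4495 cont=26.5035 V=27.4495[EX]; j=2 S=118.6748 intr=5.5552 cont=8.2604 V=8.2604[hold]; j=3 S=145.5222 intr=0.0000 cont=0.0000 V=0.0000[hold]  S*(3)=96.7805
k=2: j=0 S=87.3982 intr=36.8318 cont=35.8858 V=36.8318[EX]; j=1 S=107.1700 intr=17.0600 cont=17.4888 V=17.4888[hold]; j=2 S=131.4147 intr=0.0000 cont=3.9996 V=3.9996[hold]  S*(2)=87.3982
k=1: j=0 S=96.7805 intr=27.4495 cont=26.7214 V=27.4495[EX]; j=1 S=118.6748 intr=5.5552 cont=10.5005 V=10.5005[hold]  S*(1)=96.7805
k=0: j=0 S=107.1700 intr=17.0600 cont=18.6272 V=18.6272[hold]  S*(0)=-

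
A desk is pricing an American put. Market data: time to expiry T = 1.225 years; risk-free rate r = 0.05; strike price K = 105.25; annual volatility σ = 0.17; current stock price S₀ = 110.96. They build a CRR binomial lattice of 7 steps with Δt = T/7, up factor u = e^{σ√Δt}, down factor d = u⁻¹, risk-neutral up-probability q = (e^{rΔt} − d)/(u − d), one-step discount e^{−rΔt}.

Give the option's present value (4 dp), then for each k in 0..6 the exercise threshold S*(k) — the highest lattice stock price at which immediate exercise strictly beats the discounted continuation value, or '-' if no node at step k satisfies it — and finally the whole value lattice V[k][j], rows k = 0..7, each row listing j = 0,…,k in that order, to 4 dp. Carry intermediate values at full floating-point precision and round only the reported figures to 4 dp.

Δt=0.17500, u=1.07371, d=0.93135, q=0.54397, disc=e^(-rΔt)=0.99129
k=7 terminal: V=max(K-S,0) → 37.8020 27.4929 15.6082 1.9070 0.0000 0.0000 0.0000 0.0000
k=6: j=0 S=72.4193 intr=32.8307 cont=31.9138 V=32.8307[EX]; j=1 S=83.4882 intr=21.7618 cont=20.8449 V=21.7618[EX]; j=2 S=96.2489 intr=9.0011 cont=8.0842 V=9.0011[EX]; j=3 S=110.9600 intr=0.0000 cont=0.8621 V=0.8621[hold]; j=4 S=127.9196 intr=0.0000 cont=0.0000 V=0.0000[hold]; j=5 S=147.4714 intr=0.0000 cont=0.0000 V=0.0000[hold]; j=6 S=170.0116 intr=0.0000 cont=0.0000 V=0.0000[hold]  S*(6)=96.2489
k=5: j=0 S=77.7571 intr=27.4929 cont=26.5760 V=27.4929[EX]; j=1 S=89.6418 intr=15.6082 cont=14.6913 V=15.6082[EX]; j=2 S=103.3430 intr=1.9070 cont=4.5339 V=4.5339[hold]; j=3 S=119.1384 intr=0.0000 cont=0.3897 V=0.3897[hold]; j=4 S=137.3480 intr=0.0000 cont=0.0000 V=0.0000[hold]; j=5 S=158.3409 intr=0.0000 cont=0.0000 V=0.0000[hold]  S*(5)=89.6418
k=4: j=0 S=83.4882 intr=21.7618 cont=20.8449 V=21.7618[EX]; j=1 S=96.2489 intr=9.0011 cont=9.5007 V=9.5007[hold]; j=2 S=110.9600 intr=0.0000 cont=2.2597 V=2.2597[hold]; j=3 S=127.9196 intr=0.0000 cont=0.1762 V=0.1762[hold]; j=4 S=147.4714 intr=0.0000 cont=0.0000 V=0.0000[hold]  S*(4)=83.4882
k=3: j=0 S=89.6418 intr=15.6082 cont=14.9607 V=15.6082[EX]; j=1 S=103.3430 intr=1.9070 cont=5.5134 V=5.5134[hold]; j=2 S=119.1384 intr=0.0000 cont=1.1165 V=1.1165[hold]; j=3 S=137.3480 intr=0.0000 cont=0.0796 V=0.0796[hold]  S*(3)=89.6418
k=2: j=0 S=96.2489 intr=9.0011 cont=10.0289 V=10.0289[hold]; j=1 S=110.9600 intr=0.0000 cont=3.0945 V=3.0945[hold]; j=2 S=127.9196 intr=0.0000 cont=0.5477 V=0.5477[hold]  S*(2)=-
k=1: j=0 S=103.3430 intr=1.9070 cont=6.2023 V=6.2023[hold]; j=1 S=119.1384 intr=0.0000 cont=1.6942 V=1.6942[hold]  S*(1)=-
k=0: j=0 S=110.9600 intr=0.0000 cont=3.7174 V=3.7174[hold]  S*(0)=-

price = 3.7174
boundary = - - - 89.6418 83.4882 89.6418 96.2489
tree:
3.7174
6.2023 1.6942
10.0289 3.0945 0.5477
15.6082 5.5134 1.1165 0.0796
21.7618 9.5007 2.2597 0.1762 0.0000
27.4929 15.6082 4.5339 0.3897 0.0000 0.0000
32.8307 21.7618 9.0011 0.8621 0.0000 0.0000 0.0000
37.8020 27.4929 15.6082 1.9070 0.0000 0.0000 0.0000 0.0000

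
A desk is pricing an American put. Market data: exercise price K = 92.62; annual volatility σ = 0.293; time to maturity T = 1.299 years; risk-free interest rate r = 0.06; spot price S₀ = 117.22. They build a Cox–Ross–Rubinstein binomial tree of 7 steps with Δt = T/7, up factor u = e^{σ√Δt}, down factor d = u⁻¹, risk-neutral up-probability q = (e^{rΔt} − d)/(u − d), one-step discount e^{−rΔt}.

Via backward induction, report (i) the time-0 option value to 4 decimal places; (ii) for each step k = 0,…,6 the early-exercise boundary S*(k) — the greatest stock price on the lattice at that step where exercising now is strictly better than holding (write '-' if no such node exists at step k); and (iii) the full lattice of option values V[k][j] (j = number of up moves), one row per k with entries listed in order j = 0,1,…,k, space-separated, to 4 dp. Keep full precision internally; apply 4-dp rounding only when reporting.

Δt=0.18557, u=1.13453, d=0.88142, q=0.51272, disc=e^(-rΔt)=0.98893
k=7 terminal: V=max(K-S,0) → 44.1705 30.2578 12.3499 0.0000 0.0000 0.0000 0.0000 0.0000
k=6: j=0 S=54.9675 intr=37.6525 cont=36.6270 V=37.6525[EX]; j=1 S=70.7518 intr=21.8682 cont=20.8426 V=21.8682[EX]; j=2 S=91.0688 intr=1.5512 cont=5.9512 V=5.9512[hold]; j=3 S=117.2200 intr=0.0000 cont=0.0000 V=0.0000[hold]; j=4 S=150.8807 intr=0.0000 cont=0.0000 V=0.0000[hold]; j=5 S=194.2074 intr=0.0000 cont=0.0000 V=0.0000[hold]; j=6 S=249.9757 intr=0.0000 cont=0.0000 V=0.0000[hold]  S*(6)=70.7518
k=5: j=0 S=62.3622 intr=30.2578 cont=29.2322 V=30.2578[EX]; j=1 S=80.2701 intr=12.3499 cont=13.5554 V=13.5554[hold]; j=2 S=103.3203 intr=0.0000 cont=2.8678 V=2.8678[hold]; j=3 S=132.9896 intr=0.0000 cont=0.0000 V=0.0000[hold]; j=4 S=171.1787 intr=0.0000 cont=0.0000 V=0.0000[hold]; j=5 S=220.3341 intr=0.0000 cont=0.0000 V=0.0000[hold]  S*(5)=62.3622
k=4: j=0 S=70.7518 intr=21.8682 cont=21.4539 V=21.8682[EX]; j=1 S=91.0688 intr=1.5512 cont=7.9862 V=7.9862[hold]; j=2 S=117.2200 intr=0.0000 cont=1.3819 V=1.3819[hold]; j=3 S=150.8807 intr=0.0000 cont=0.0000 V=0.0000[hold]; j=4 S=194.2074 intr=0.0000 cont=0.0000 V=0.0000[hold]  S*(4)=70.7518
k=3: j=0 S=80.2701 intr=12.3499 cont=14.5872 V=14.5872[hold]; j=1 S=103.3203 intr=0.0000 cont=4.5491 V=4.5491[hold]; j=2 S=132.9896 intr=0.0000 cont=0.6659 V=0.6659[hold]; j=3 S=171.1787 intr=0.0000 cont=0.0000 V=0.0000[hold]  S*(3)=-
k=2: j=0 S=91.0688 intr=1.5512 cont=9.3359 V=9.3359[hold]; j=1 S=117.2200 intr=0.0000 cont=2.5298 V=2.5298[hold]; j=2 S=150.8807 intr=0.0000 cont=0.3209 V=0.3209[hold]  S*(2)=-
k=1: j=0 S=103.3203 intr=0.0000 cont=5.7815 V=5.7815[hold]; j=1 S=132.9896 intr=0.0000 cont=1.3818 V=1.3818[hold]  S*(1)=-
k=0: j=0 S=117.2200 intr=0.0000 cont=3.4866 V=3.4866[hold]  S*(0)=-

price = 3.4866
boundary = - - - - 70.7518 62.3622 70.7518
tree:
3.4866
5.7815 1.3818
9.3359 2.5298 0.3209
14.5872 4.5491 0.6659 0.0000
21.8682 7.9862 1.3819 0.0000 0.0000
30.2578 13.5554 2.8678 0.0000 0.0000 0.0000
37.6525 21.8682 5.9512 0.0000 0.0000 0.0000 0.0000
44.1705 30.2578 12.3499 0.0000 0.0000 0.0000 0.0000 0.0000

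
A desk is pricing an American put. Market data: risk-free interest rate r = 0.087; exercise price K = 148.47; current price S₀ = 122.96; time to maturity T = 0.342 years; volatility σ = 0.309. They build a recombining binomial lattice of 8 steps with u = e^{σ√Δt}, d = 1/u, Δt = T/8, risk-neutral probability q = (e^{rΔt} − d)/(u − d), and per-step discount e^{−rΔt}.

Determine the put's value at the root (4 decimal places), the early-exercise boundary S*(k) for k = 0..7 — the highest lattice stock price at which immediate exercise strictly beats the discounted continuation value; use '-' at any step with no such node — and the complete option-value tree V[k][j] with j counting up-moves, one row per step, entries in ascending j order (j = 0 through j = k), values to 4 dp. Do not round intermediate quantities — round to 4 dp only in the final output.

Δt=0.04275, u=1.06597, d=0.93811, q=0.51317, disc=e^(-rΔt)=0.99629
k=8 terminal: V=max(K-S,0) → 74.7152 64.6623 53.2393 40.2592 25.5100 8.7504 0.0000 0.0000 0.0000
k=7: j=0 S=78.6207 intr=69.8493 cont=69.2981 V=69.8493[EX]; j=1 S=89.3368 intr=59.1332 cont=58.5820 V=59.1332[EX]; j=2 S=101.5135 intr=46.9565 cont=46.4053 V=46.9565[EX]; j=3 S=115.3499 intr=33.1201 cont=32.5689 V=33.1201[EX]; j=4 S=131.0722 intr=17.3978 cont=16.8466 V=17.3978[EX]; j=5 S=148.9374 intr=0.0000 cont=4.2441 V=4.2441[hold]; j=6 S=169.2377 intr=0.0000 cont=0.0000 V=0.0000[hold]; j=7 S=192.3050 intr=0.0000 cont=0.0000 V=0.0000[hold]  S*(7)=131.0722
k=6: j=0 S=83.8077 intr=64.6623 cont=64.1111 V=64.6623[EX]; j=1 S=95.2307 intr=53.2393 cont=52.6881 V=53.2393[EX]; j=2 S=108.2108 intr=40.2592 cont=39.7081 V=40.2592[EX]; j=3 S=122.9600 intr=25.5100 cont=24.9588 V=25.5100[EX]; j=4 S=139.7196 intr=8.7504 cont=10.6081 V=10.6081[hold]; j=5 S=158.7635 intr=0.0000 cont=2.0585 V=2.0585[hold]; j=6 S=180.4030 intr=0.0000 cont=0.0000 V=0.0000[hold]  S*(6)=122.9600
k=5: j=0 S=89.3368 intr=59.1332 cont=58.5820 V=59.1332[EX]; j=1 S=101.5135 intr=46.9565 cont=46.4053 V=46.9565[EX]; j=2 S=115.3499 intr=33.1201 cont=32.5689 V=33.1201[EX]; j=3 S=131.0722 intr=17.3978 cont=17.7964 V=17.7964[hold]; j=4 S=148.9374 intr=0.0000 cont=6.1976 V=6.1976[hold]; j=5 S=169.2377 intr=0.0000 cont=0.9984 V=0.9984[hold]  S*(5)=115.3499
k=4: j=0 S=95.2307 intr=53.2393 cont=52.6881 V=53.2393[EX]; j=1 S=108.2108 intr=40.2592 cont=39.7081 V=40.2592[EX]; j=2 S=122.9600 intr=25.5100 cont=25.1626 V=25.5100[EX]; j=3 S=139.7196 intr=8.7504 cont=11.8002 V=11.8002[hold]; j=4 S=158.7635 intr=0.0000 cont=3.5164 V=3.5164[hold]  S*(4)=122.9600
k=3: j=0 S=101.5135 intr=46.9565 cont=46.4053 V=46.9565[EX]; j=1 S=115.3499 intr=33.1201 cont=32.5689 V=33.1201[EX]; j=2 S=131.0722 intr=17.3978 cont=18.4059 V=18.4059[hold]; j=3 S=148.9374 intr=0.0000 cont=7.5211 V=7.5211[hold]  S*(3)=115.3499
k=2: j=0 S=108.2108 intr=40.2592 cont=39.7081 V=40.2592[EX]; j=1 S=122.9600 intr=25.5100 cont=25.4742 V=25.5100[EX]; j=2 S=139.7196 intr=8.7504 cont=12.7725 V=12.7725[hold]  S*(2)=122.9600
k=1: j=0 S=115.3499 intr=33.1201 cont=32.5689 V=33.1201[EX]; j=1 S=131.0722 intr=17.3978 cont=18.9030 V=18.9030[hold]  S*(1)=115.3499
k=0: j=0 S=122.9600 intr=25.5100 cont=25.7284 V=25.7284[hold]  S*(0)=-

price = 25.7284
boundary = - 115.3499 122.9600 115.3499 122.9600 115.3499 122.9600 131.0722
tree:
25.7284
33.1201 18.9030
40.2592 25.5100 12.7725
46.9565 33.1201 18.4059 7.5211
53.2393 40.2592 25.5100 11.8002 3.5164
59.1332 46.9565 33.1201 17.7964 6.1976 0.9984
64.6623 53.2393 40.2592 25.5100 10.6081 2.0585 0.0000
69.8493 59.1332 46.9565 33.1201 17.3978 4.2441 0.0000 0.0000
74.7152 64.6623 53.2393 40.2592 25.5100 8.7504 0.0000 0.0000 0.0000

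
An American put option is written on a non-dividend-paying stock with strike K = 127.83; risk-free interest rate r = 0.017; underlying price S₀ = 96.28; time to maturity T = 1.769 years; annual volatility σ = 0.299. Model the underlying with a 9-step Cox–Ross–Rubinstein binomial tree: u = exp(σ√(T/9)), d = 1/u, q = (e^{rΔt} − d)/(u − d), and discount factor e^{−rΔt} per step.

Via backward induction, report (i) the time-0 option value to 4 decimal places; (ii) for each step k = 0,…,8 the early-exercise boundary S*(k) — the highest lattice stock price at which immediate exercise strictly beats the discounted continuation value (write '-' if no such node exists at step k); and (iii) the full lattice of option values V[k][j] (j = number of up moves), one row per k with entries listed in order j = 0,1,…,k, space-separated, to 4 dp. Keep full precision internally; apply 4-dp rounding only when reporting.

price = 35.8938
boundary = - - 73.8577 64.6882 73.8577 64.6882 73.8577 84.3268 96.2800
tree:
35.8938
44.6368 26.6536
53.9723 34.8144 17.9809
63.1418 44.0736 25.0064 10.4800
71.1728 53.9723 33.6359 15.8134 4.7636
78.2068 63.1418 43.5359 23.1240 7.9881 1.2966
84.3675 71.1728 53.9723 32.5109 13.0957 2.4994 0.0000
89.7634 78.2068 63.1418 43.5032 20.8055 4.8179 0.0000 0.0000
94.4894 84.3675 71.1728 53.9723 31.5500 9.2872 0.0000 0.0000 0.0000
98.6286 89.7634 78.2068 63.1418 43.5032 17.9025 0.0000 0.0000 0.0000 0.0000

Δt=0.19656  u=1.14175  d=0.87585  q=0.47950  discount=0.99666
step 9 (expiry): payoffs max(K−S,0) = 98.6286 89.7634 78.2068 63.1418 43.5032 17.9025 0.0000 0.0000 0.0000 0.0000
step 8: (k=8,j=0): S=33.3406, (K−S)⁺=94.4894, hold=94.0629 ⇒ V=94.4894 exercise | (k=8,j=1): S=43.4625, (K−S)⁺=84.3675, hold=83.9411 ⇒ V=84.3675 exercise | (k=8,j=2): S=56.6572, (K−S)⁺=71.1728, hold=70.7464 ⇒ V=71.1728 exercise | (k=8,j=3): S=73.8577, (K−S)⁺=53.9723, hold=53.5459 ⇒ V=53.9723 exercise | (k=8,j=4): S=96.2800, (K−S)⁺=31.5500, hold=31.1236 ⇒ V=31.5500 exercise | (k=8,j=5): S=125.5095, (K−S)⁺=2.3205, hold=9.2872 ⇒ V=9.2872 continue | (k=8,j=6): S=163.6127, (K−S)⁺=0.0000, hold=0.0000 ⇒ V=0.0000 continue | (k=8,j=7): S=213.2837, (K−S)⁺=0.0000, hold=0.0000 ⇒ V=0.0000 continue | (k=8,j=8): S=278.0341, (K−S)⁺=0.0000, hold=0.0000 ⇒ V=0.0000 continue  boundary S*=96.2800
step 7: (k=7,j=0): S=38.0666, (K−S)⁺=89.7634, hold=89.3370 ⇒ V=89.7634 exercise | (k=7,j=1): S=49.6232, (K−S)⁺=78.2068, hold=77.7804 ⇒ V=78.2068 exercise | (k=7,j=2): S=64.6882, (K−S)⁺=63.1418, hold=62.7153 ⇒ V=63.1418 exercise | (k=7,j=3): S=84.3268, (K−S)⁺=43.5032, hold=43.0767 ⇒ V=43.5032 exercise | (k=7,j=4): S=109.9275, (K−S)⁺=17.9025, hold=20.8055 ⇒ V=20.8055 continue | (k=7,j=5): S=143.3002, (K−S)⁺=0.0000, hold=4.8179 ⇒ V=4.8179 continue | (k=7,j=6): S=186.8045, (K−S)⁺=0.0000, hold=0.0000 ⇒ V=0.0000 continue | (k=7,j=7): S=243.5162, (K−S)⁺=0.0000, hold=0.0000 ⇒ V=0.0000 continue  boundary S*=84.3268
step 6: (k=6,j=0): S=43.4625, (K−S)⁺=84.3675, hold=83.9411 ⇒ V=84.3675 exercise | (k=6,j=1): S=56.6572, (K−S)⁺=71.1728, hold=70.7464 ⇒ V=71.1728 exercise | (k=6,j=2): S=73.8577, (K−S)⁺=53.9723, hold=53.5459 ⇒ V=53.9723 exercise | (k=6,j=3): S=96.2800, (K−S)⁺=31.5500, hold=32.5109 ⇒ V=32.5109 continue | (k=6,j=4): S=125.5095, (K−S)⁺=2.3205, hold=13.0957 ⇒ V=13.0957 continue | (k=6,j=5): S=163.6127, (K−S)⁺=0.0000, hold=2.4994 ⇒ V=2.4994 continue | (k=6,j=6): S=213.2837, (K−S)⁺=0.0000, hold=0.0000 ⇒ V=0.0000 continue  boundary S*=73.8577
step 5: (k=5,j=0): S=49.6232, (K−S)⁺=78.2068, hold=77.7804 ⇒ V=78.2068 exercise | (k=5,j=1): S=64.6882, (K−S)⁺=63.1418, hold=62.7153 ⇒ V=63.1418 exercise | (k=5,j=2): S=84.3268, (K−S)⁺=43.5032, hold=43.5359 ⇒ V=43.5359 continue | (k=5,j=3): S=109.9275, (K−S)⁺=17.9025, hold=23.1240 ⇒ V=23.1240 continue | (k=5,j=4): S=143.3002, (K−S)⁺=0.0000, hold=7.9881 ⇒ V=7.9881 continue | (k=5,j=5): S=186.8045, (K−S)⁺=0.0000, hold=1.2966 ⇒ V=1.2966 continue  boundary S*=64.6882
step 4: (k=4,j=0): S=56.6572, (K−S)⁺=71.1728, hold=70.7464 ⇒ V=71.1728 exercise | (k=4,j=1): S=73.8577, (K−S)⁺=53.9723, hold=53.5616 ⇒ V=53.9723 exercise | (k=4,j=2): S=96.2800, (K−S)⁺=31.5500, hold=33.6359 ⇒ V=33.6359 continue | (k=4,j=3): S=125.5095, (K−S)⁺=2.3205, hold=15.8134 ⇒ V=15.8134 continue | (k=4,j=4): S=163.6127, (K−S)⁺=0.0000, hold=4.7636 ⇒ V=4.7636 continue  boundary S*=73.8577
step 3: (k=3,j=0): S=64.6882, (K−S)⁺=63.1418, hold=62.7153 ⇒ V=63.1418 exercise | (k=3,j=1): S=84.3268, (K−S)⁺=43.5032, hold=44.0736 ⇒ V=44.0736 continue | (k=3,j=2): S=109.9275, (K−S)⁺=17.9025, hold=25.0064 ⇒ V=25.0064 continue | (k=3,j=3): S=143.3002, (K−S)⁺=0.0000, hold=10.4800 ⇒ V=10.4800 continue  boundary S*=64.6882
step 2: (k=2,j=0): S=73.8577, (K−S)⁺=53.9723, hold=53.8185 ⇒ V=53.9723 exercise | (k=2,j=1): S=96.2800, (K−S)⁺=31.5500, hold=34.8144 ⇒ V=34.8144 continue | (k=2,j=2): S=125.5095, (K−S)⁺=2.3205, hold=17.9809 ⇒ V=17.9809 continue  boundary S*=73.8577
step 1: (k=1,j=0): S=84.3268, (K−S)⁺=43.5032, hold=44.6368 ⇒ V=44.6368 continue | (k=1,j=1): S=109.9275, (K−S)⁺=17.9025, hold=26.6536 ⇒ V=26.6536 continue  boundary S*=-
step 0: (k=0,j=0): S=96.2800, (K−S)⁺=31.5500, hold=35.8938 ⇒ V=35.8938 continue  boundary S*=-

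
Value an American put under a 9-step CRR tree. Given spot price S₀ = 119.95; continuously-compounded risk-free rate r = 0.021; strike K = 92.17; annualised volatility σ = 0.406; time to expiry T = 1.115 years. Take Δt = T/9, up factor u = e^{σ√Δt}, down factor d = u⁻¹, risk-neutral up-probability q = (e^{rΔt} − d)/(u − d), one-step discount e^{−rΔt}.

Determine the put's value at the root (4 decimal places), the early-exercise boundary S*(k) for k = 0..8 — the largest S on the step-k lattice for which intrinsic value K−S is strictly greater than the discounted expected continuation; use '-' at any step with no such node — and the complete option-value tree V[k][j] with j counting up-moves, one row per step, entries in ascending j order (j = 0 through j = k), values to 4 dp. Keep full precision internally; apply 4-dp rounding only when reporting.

price = 6.9964
boundary = - - - - - - 50.8894 58.7070 67.7254
tree:
6.9964
10.1421 3.5360
14.3473 5.5205 1.3481
19.7277 8.4416 2.3017 0.2947
26.2458 12.5862 3.8780 0.5611 0.0000
33.6188 18.1893 6.4231 1.0684 0.0000 0.0000
41.2806 25.2817 10.4007 2.0342 0.0000 0.0000 0.0000
48.0571 33.4630 16.3207 3.8731 0.0000 0.0000 0.0000 0.0000
53.9313 41.2806 24.4446 7.3744 0.0000 0.0000 0.0000 0.0000 0.0000
59.0232 48.0571 33.4630 14.0407 0.0000 0.0000 0.0000 0.0000 0.0000 0.0000

params: Δt=0.12389 u=1.15362 d=0.86684 q=0.47342 e^(-rΔt)=0.99740
t_9 payoffs: 59.0232 48.0571 33.4630 14.0407 0.0000 0.0000 0.0000 0.0000 0.0000 0.0000
t_8: node(8,0) S=38.2387 payoff=53.9313 vs cont=53.6918 → 53.9313 [stop]  node(8,1) S=50.8894 payoff=41.2806 vs cont=41.0411 → 41.2806 [stop]  node(8,2) S=67.7254 payoff=24.4446 vs cont=24.2051 → 24.4446 [stop]  node(8,3) S=90.1314 payoff=2.0386 vs cont=7.3744 → 7.3744 [wait]  node(8,4) S=119.9500 payoff=0.0000 vs cont=0.0000 → 0.0000 [wait]  node(8,5) S=159.6337 payoff=0.0000 vs cont=0.0000 → 0.0000 [wait]  node(8,6) S=212.4461 payoff=0.0000 vs cont=0.0000 → 0.0000 [wait]  node(8,7) S=282.7307 payoff=0.0000 vs cont=0.0000 → 0.0000 [wait]  node(8,8) S=376.2679 payoff=0.0000 vs cont=0.0000 → 0.0000 [wait]  ⇒ S*(8)=67.7254
t_7: node(7,0) S=44.1129 payoff=48.0571 vs cont=47.8176 → 48.0571 [stop]  node(7,1) S=58.7070 payoff=33.4630 vs cont=33.2235 → 33.4630 [stop]  node(7,2) S=78.1293 payoff=14.0407 vs cont=16.3207 → 16.3207 [wait]  node(7,3) S=103.9772 payoff=0.0000 vs cont=3.8731 → 3.8731 [wait]  node(7,4) S=138.3765 payoff=0.0000 vs cont=0.0000 → 0.0000 [wait]  node(7,5) S=184.1563 payoff=0.0000 vs cont=0.0000 → 0.0000 [wait]  node(7,6) S=245.0816 payoff=0.0000 vs cont=0.0000 → 0.0000 [wait]  node(7,7) S=326.1632 payoff=0.0000 vs cont=0.0000 → 0.0000 [wait]  ⇒ S*(7)=58.7070
t_6: node(6,0) S=50.8894 payoff=41.2806 vs cont=41.0411 → 41.2806 [stop]  node(6,1) S=67.7254 payoff=24.4446 vs cont=25.2817 → 25.2817 [wait]  node(6,2) S=90.1314 payoff=2.0386 vs cont=10.4007 → 10.4007 [wait]  node(6,3) S=119.9500 payoff=0.0000 vs cont=2.0342 → 2.0342 [wait]  node(6,4) S=159.6337 payoff=0.0000 vs cont=0.0000 → 0.0000 [wait]  node(6,5) S=212.4461 payoff=0.0000 vs cont=0.0000 → 0.0000 [wait]  node(6,6) S=282.7307 payoff=0.0000 vs cont=0.0000 → 0.0000 [wait]  ⇒ S*(6)=50.8894
t_5: node(5,0) S=58.7070 payoff=33.4630 vs cont=33.6188 → 33.6188 [wait]  node(5,1) S=78.1293 payoff=14.0407 vs cont=18.1893 → 18.1893 [wait]  node(5,2) S=103.9772 payoff=0.0000 vs cont=6.4231 → 6.4231 [wait]  node(5,3) S=138.3765 payoff=0.0000 vs cont=1.0684 → 1.0684 [wait]  node(5,4) S=184.1563 payoff=0.0000 vs cont=0.0000 → 0.0000 [wait]  node(5,5) S=245.0816 payoff=0.0000 vs cont=0.0000 → 0.0000 [wait]  ⇒ S*(5)=-
t_4: node(4,0) S=67.7254 payoff=24.4446 vs cont=26.2458 → 26.2458 [wait]  node(4,1) S=90.1314 payoff=2.0386 vs cont=12.5862 → 12.5862 [wait]  node(4,2) S=119.9500 payoff=0.0000 vs cont=3.8780 → 3.8780 [wait]  node(4,3) S=159.6337 payoff=0.0000 vs cont=0.5611 → 0.5611 [wait]  node(4,4) S=212.4461 payoff=0.0000 vs cont=0.0000 → 0.0000 [wait]  ⇒ S*(4)=-
t_3: node(3,0) S=78.1293 payoff=14.0407 vs cont=19.7277 → 19.7277 [wait]  node(3,1) S=103.9772 payoff=0.0000 vs cont=8.4416 → 8.4416 [wait]  node(3,2) S=138.3765 payoff=0.0000 vs cont=2.3017 → 2.3017 [wait]  node(3,3) S=184.1563 payoff=0.0000 vs cont=0.2947 → 0.2947 [wait]  ⇒ S*(3)=-
t_2: node(2,0) S=90.1314 payoff=2.0386 vs cont=14.3473 → 14.3473 [wait]  node(2,1) S=119.9500 payoff=0.0000 vs cont=5.5205 → 5.5205 [wait]  node(2,2) S=159.6337 payoff=0.0000 vs cont=1.3481 → 1.3481 [wait]  ⇒ S*(2)=-
t_1: node(1,0) S=103.9772 payoff=0.0000 vs cont=10.1421 → 10.1421 [wait]  node(1,1) S=138.3765 payoff=0.0000 vs cont=3.5360 → 3.5360 [wait]  ⇒ S*(1)=-
t_0: node(0,0) S=119.9500 payoff=0.0000 vs cont=6.9964 → 6.9964 [wait]  ⇒ S*(0)=-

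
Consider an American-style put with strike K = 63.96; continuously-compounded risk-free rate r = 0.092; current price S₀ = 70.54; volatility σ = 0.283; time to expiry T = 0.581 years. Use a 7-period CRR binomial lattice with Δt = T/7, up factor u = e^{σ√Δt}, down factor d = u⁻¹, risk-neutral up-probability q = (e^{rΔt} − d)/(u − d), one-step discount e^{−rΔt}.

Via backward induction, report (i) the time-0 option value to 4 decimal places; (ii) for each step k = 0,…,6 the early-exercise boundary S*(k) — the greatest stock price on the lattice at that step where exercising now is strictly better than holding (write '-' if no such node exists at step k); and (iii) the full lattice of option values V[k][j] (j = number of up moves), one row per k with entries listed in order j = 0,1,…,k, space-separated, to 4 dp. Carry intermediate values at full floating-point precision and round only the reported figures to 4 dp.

params: Δt=0.08300 u=1.08495 d=0.92170 q=0.52658 e^(-rΔt)=0.99239
t_7 payoffs: 24.0966 17.0363 8.7256 0.0000 0.0000 0.0000 0.0000 0.0000
t_6: node(6,0) S=43.2497 payoff=20.7103 vs cont=20.2237 → 20.7103 [stop]  node(6,1) S=50.9097 payoff=13.0503 vs cont=12.5637 → 13.0503 [stop]  node(6,2) S=59.9264 payoff=4.0336 vs cont=4.0994 → 4.0994 [wait]  node(6,3) S=70.5400 payoff=0.0000 vs cont=0.0000 → 0.0000 [wait]  node(6,4) S=83.0334 payoff=0.0000 vs cont=0.0000 → 0.0000 [wait]  node(6,5) S=97.7395 payoff=0.0000 vs cont=0.0000 → 0.0000 [wait]  node(6,6) S=115.0502 payoff=0.0000 vs cont=0.0000 → 0.0000 [wait]  ⇒ S*(6)=50.9097
t_5: node(5,0) S=46.9237 payoff=17.0363 vs cont=16.5498 → 17.0363 [stop]  node(5,1) S=55.2344 payoff=8.7256 vs cont=8.2735 → 8.7256 [stop]  node(5,2) S=65.0170 payoff=0.0000 vs cont=1.9260 → 1.9260 [wait]  node(5,3) S=76.5322 payoff=0.0000 vs cont=0.0000 → 0.0000 [wait]  node(5,4) S=90.0869 payoff=0.0000 vs cont=0.0000 → 0.0000 [wait]  node(5,5) S=106.0422 payoff=0.0000 vs cont=0.0000 → 0.0000 [wait]  ⇒ S*(5)=55.2344
t_4: node(4,0) S=50.9097 payoff=13.0503 vs cont=12.5637 → 13.0503 [stop]  node(4,1) S=59.9264 payoff=4.0336 vs cont=5.1059 → 5.1059 [wait]  node(4,2) S=70.5400 payoff=0.0000 vs cont=0.9048 → 0.9048 [wait]  node(4,3) S=83.0334 payoff=0.0000 vs cont=0.0000 → 0.0000 [wait]  node(4,4) S=97.7395 payoff=0.0000 vs cont=0.0000 → 0.0000 [wait]  ⇒ S*(4)=50.9097
t_3: node(3,0) S=55.2344 payoff=8.7256 vs cont=8.7994 → 8.7994 [wait]  node(3,1) S=65.0170 payoff=0.0000 vs cont=2.8717 → 2.8717 [wait]  node(3,2) S=76.5322 payoff=0.0000 vs cont=0.4251 → 0.4251 [wait]  node(3,3) S=90.0869 payoff=0.0000 vs cont=0.0000 → 0.0000 [wait]  ⇒ S*(3)=-
t_2: node(2,0) S=59.9264 payoff=4.0336 vs cont=5.6348 → 5.6348 [wait]  node(2,1) S=70.5400 payoff=0.0000 vs cont=1.5713 → 1.5713 [wait]  node(2,2) S=83.0334 payoff=0.0000 vs cont=0.1997 → 0.1997 [wait]  ⇒ S*(2)=-
t_1: node(1,0) S=65.0170 payoff=0.0000 vs cont=3.4684 → 3.4684 [wait]  node(1,1) S=76.5322 payoff=0.0000 vs cont=0.8426 → 0.8426 [wait]  ⇒ S*(1)=-
t_0: node(0,0) S=70.5400 payoff=0.0000 vs cont=2.0698 → 2.0698 [wait]  ⇒ S*(0)=-

price = 2.0698
boundary = - - - - 50.9097 55.2344 50.9097
tree:
2.0698
3.4684 0.8426
5.6348 1.5713 0.1997
8.7994 2.8717 0.4251 0.0000
13.0503 5.1059 0.9048 0.0000 0.0000
17.0363 8.7256 1.9260 0.0000 0.0000 0.0000
20.7103 13.0503 4.0994 0.0000 0.0000 0.0000 0.0000
24.0966 17.0363 8.7256 0.0000 0.0000 0.0000 0.0000 0.0000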